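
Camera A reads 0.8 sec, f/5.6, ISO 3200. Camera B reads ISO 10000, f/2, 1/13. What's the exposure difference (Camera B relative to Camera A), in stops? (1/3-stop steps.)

Aperture: f/5.6 → f/5 → f/4.5 → f/4 → f/3.5 → f/3.2 → f/2.8 → f/2.5 → f/2.2 → f/2 — 3 stops larger aperture (brighter).
Shutter speed: 0.8 → 0.6 → 0.5 → 0.4 → 0.3 → 1/4 → 1/5 → 1/6 → 1/8 → 1/10 → 1/13 — 3 1/3 stops shorter (darker).
ISO: 3200 → 4000 → 5000 → 6400 → 8000 → 10000 — 1 2/3 stops raised (brighter).
Net: +3 −3 1/3 +1 2/3 = +1 1/3 stops.

1 1/3 stops brighter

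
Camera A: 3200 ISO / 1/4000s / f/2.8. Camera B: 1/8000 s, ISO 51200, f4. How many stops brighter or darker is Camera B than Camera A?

Aperture: f/2.8 → f/4 — 1 stop narrower (darker).
Shutter speed: 1/4000 → 1/8000 — 1 stop faster (darker).
ISO: 3200 → 6400 → 12800 → 25600 → 51200 — 4 stops higher (brighter).
Net: −1 −1 +4 = +2 stops.

2 stops brighter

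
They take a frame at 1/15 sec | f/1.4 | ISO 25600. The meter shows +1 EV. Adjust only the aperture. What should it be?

Overexposed by 1 stop → need 1 stop darker.
Aperture: f/1.4 → f/2.

f/2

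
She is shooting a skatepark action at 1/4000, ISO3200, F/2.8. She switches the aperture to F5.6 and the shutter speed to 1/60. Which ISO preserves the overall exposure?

ISO 200

Aperture: f/2.8 → f/4 → f/5.6 — 2 stops smaller aperture (darker).
Shutter speed: 1/4000 → 1/2000 → 1/1000 → 1/500 → 1/250 → 1/125 → 1/60 — 6 stops longer (brighter).
Net change so far: 4 stops brighter. Offset with the ISO: 3200 → 1600 → 800 → 400 → 200.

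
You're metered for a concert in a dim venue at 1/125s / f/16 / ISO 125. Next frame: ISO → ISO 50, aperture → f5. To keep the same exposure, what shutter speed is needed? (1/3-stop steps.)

ISO: 125 → 100 → 80 → 64 → 50 — 1 1/3 stops lower (darker).
Aperture: f/16 → f/14 → f/13 → f/11 → f/10 → f/9 → f/8 → f/7.1 → f/6.3 → f/5.6 → f/5 — 3 1/3 stops larger aperture (brighter).
Net change so far: 2 stops brighter. Offset with the shutter speed: 1/125 → 1/160 → 1/200 → 1/250 → 1/320 → 1/400 → 1/500.

1/500s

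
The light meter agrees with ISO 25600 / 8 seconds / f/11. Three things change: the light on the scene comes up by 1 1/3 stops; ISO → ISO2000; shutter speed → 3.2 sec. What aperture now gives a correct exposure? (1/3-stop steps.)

Scene light: 1 1/3 stops brighter.
ISO: 25600 → 20000 → 16000 → 12800 → 10000 → 8000 → 6400 → 5000 → 4000 → 3200 → 2500 → 2000 — 3 2/3 stops dropped (darker).
Shutter speed: 8 → 6 → 5 → 4 → 3.2 — 1 1/3 stops faster (darker).
Net so far: 3 2/3 stops darker. Aperture: f/11 → f/10 → f/9 → f/8 → f/7.1 → f/6.3 → f/5.6 → f/5 → f/4.5 → f/4 → f/3.5 → f/3.2.

f/3.2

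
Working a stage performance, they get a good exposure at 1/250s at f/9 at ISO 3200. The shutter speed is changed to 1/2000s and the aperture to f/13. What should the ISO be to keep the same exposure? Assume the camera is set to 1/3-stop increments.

Shutter speed: 1/250 → 1/320 → 1/400 → 1/500 → 1/640 → 1/800 → 1/1000 → 1/1250 → 1/1600 → 1/2000 — 3 stops shorter (darker).
Aperture: f/9 → f/10 → f/11 → f/13 — 1 stop smaller aperture (darker).
Net change so far: 4 stops darker. Offset with the ISO: 3200 → 4000 → 5000 → 6400 → 8000 → 10000 → 12800 → 16000 → 20000 → 25600 → 32000 → 40000 → 51200.

ISO 51200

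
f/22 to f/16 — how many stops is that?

f/22 → f/16 — count the steps: 1 stop.

1 stop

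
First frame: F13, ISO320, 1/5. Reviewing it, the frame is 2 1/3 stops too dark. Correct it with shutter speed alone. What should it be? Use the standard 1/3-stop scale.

1 s

Underexposed by 2 1/3 stops → need 2 1/3 stops brighter.
Shutter speed: 1/5 → 1/4 → 0.3 → 0.4 → 0.5 → 0.6 → 0.8 → 1.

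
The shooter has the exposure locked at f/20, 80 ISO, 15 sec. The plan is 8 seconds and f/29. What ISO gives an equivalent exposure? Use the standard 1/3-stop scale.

Shutter speed: 15 → 13 → 10 → 8 — 1 stop faster (darker).
Aperture: f/20 → f/22 → f/25 → f/29 — 1 stop narrower (darker).
Net change so far: 2 stops darker. Offset with the ISO: 80 → 100 → 125 → 160 → 200 → 250 → 320.

ISO 320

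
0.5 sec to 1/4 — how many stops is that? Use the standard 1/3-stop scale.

0.5 → 0.4 → 0.3 → 1/4 — count the steps: 3 third-stops = 1 stop.

1 stop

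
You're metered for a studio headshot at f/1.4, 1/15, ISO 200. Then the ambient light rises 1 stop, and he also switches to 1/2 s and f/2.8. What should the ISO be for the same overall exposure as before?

Scene light: 1 stop brighter.
Shutter speed: 1/15 → 1/8 → 1/4 → 1/2 — 3 stops slower (brighter).
Aperture: f/1.4 → f/2 → f/2.8 — 2 stops stopped down (darker).
Net so far: 2 stops brighter. ISO: 200 → 100 → 50.

ISO 50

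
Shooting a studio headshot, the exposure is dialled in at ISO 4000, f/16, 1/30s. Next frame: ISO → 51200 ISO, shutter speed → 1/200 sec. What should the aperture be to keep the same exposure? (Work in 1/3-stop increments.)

ISO: 4000 → 5000 → 6400 → 8000 → 10000 → 12800 → 16000 → 20000 → 25600 → 32000 → 40000 → 51200 — 3 2/3 stops raised (brighter).
Shutter speed: 1/30 → 1/40 → 1/50 → 1/60 → 1/80 → 1/100 → 1/125 → 1/160 → 1/200 — 2 2/3 stops faster (darker).
Net change so far: 1 stop brighter. Offset with the aperture: f/16 → f/18 → f/20 → f/22.

f/22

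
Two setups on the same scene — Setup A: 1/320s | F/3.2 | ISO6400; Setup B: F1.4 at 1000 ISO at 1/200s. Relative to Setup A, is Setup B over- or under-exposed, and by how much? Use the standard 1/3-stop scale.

Aperture: f/3.2 → f/2.8 → f/2.5 → f/2.2 → f/2 → f/1.8 → f/1.6 → f/1.4 — 2 1/3 stops larger aperture (brighter).
Shutter speed: 1/320 → 1/250 → 1/200 — 2/3 stop slower (brighter).
ISO: 6400 → 5000 → 4000 → 3200 → 2500 → 2000 → 1600 → 1250 → 1000 — 2 2/3 stops dropped (darker).
Net: +2 1/3 +2/3 −2 2/3 = +1/3 stops.

1/3 stop brighter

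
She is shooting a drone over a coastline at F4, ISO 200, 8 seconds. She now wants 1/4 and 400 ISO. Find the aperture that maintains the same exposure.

Shutter speed: 8 → 4 → 2 → 1 → 1/2 → 1/4 — 5 stops faster (darker).
ISO: 200 → 400 — 1 stop raised (brighter).
Net change so far: 4 stops darker. Offset with the aperture: f/4 → f/2.8 → f/2 → f/1.4 → f/1.0.

f/1.0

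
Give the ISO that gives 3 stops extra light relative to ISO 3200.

ISO: 3200 → 6400 → 12800 → 25600 — 3 stops raised (brighter).

ISO 25600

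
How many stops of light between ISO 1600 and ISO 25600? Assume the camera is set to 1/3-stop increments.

4 stops

1600 → 2000 → 2500 → 3200 → 4000 → 5000 → 6400 → 8000 → 10000 → 12800 → 16000 → 20000 → 25600 — count the steps: 12 third-stops = 4 stops.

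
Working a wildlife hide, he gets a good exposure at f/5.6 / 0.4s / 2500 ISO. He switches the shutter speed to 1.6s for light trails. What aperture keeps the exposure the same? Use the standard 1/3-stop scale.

Shutter speed: 0.4 → 0.5 → 0.6 → 0.8 → 1 → 1.3 → 1.6 — 2 stops longer (brighter).
Need 2 stops darker from the aperture: f/5.6 → f/6.3 → f/7.1 → f/8 → f/9 → f/10 → f/11.

f/11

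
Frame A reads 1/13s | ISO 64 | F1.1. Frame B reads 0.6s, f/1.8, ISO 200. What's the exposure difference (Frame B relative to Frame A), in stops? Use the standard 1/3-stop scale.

Aperture: f/1.1 → f/1.2 → f/1.4 → f/1.6 → f/1.8 — 1 1/3 stops narrower (darker).
Shutter speed: 1/13 → 1/10 → 1/8 → 1/6 → 1/5 → 1/4 → 0.3 → 0.4 → 0.5 → 0.6 — 3 stops slower (brighter).
ISO: 64 → 80 → 100 → 125 → 160 → 200 — 1 2/3 stops raised (brighter).
Net: −1 1/3 +3 +1 2/3 = +3 1/3 stops.

3 1/3 stops brighter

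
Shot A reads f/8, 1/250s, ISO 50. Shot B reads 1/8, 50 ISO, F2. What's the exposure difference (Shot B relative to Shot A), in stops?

9 stops brighter

Aperture: f/8 → f/5.6 → f/4 → f/2.8 → f/2 — 4 stops wider (brighter).
Shutter speed: 1/250 → 1/125 → 1/60 → 1/30 → 1/15 → 1/8 — 5 stops longer (brighter).
ISO: unchanged.
Net: +4 +5 = +9 stops.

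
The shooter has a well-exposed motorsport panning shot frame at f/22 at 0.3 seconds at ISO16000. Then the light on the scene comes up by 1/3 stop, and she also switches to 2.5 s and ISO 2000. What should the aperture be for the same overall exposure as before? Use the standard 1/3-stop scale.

Scene light: 1/3 stop brighter.
Shutter speed: 0.3 → 0.4 → 0.5 → 0.6 → 0.8 → 1 → 1.3 → 1.6 → 2 → 2.5 — 3 stops longer (brighter).
ISO: 16000 → 12800 → 10000 → 8000 → 6400 → 5000 → 4000 → 3200 → 2500 → 2000 — 3 stops dropped (darker).
Net so far: 1/3 stop brighter. Aperture: f/22 → f/25.

f/25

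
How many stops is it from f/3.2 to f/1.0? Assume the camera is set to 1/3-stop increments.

f/3.2 → f/2.8 → f/2.5 → f/2.2 → f/2 → f/1.8 → f/1.6 → f/1.4 → f/1.2 → f/1.1 → f/1.0 — count the steps: 10 third-stops = 3 1/3 stops.

3 1/3 stops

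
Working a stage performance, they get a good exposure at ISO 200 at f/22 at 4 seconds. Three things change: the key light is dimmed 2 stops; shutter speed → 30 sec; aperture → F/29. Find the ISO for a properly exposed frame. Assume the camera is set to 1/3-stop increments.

ISO 160

Scene light: 2 stops darker.
Shutter speed: 4 → 5 → 6 → 8 → 10 → 13 → 15 → 20 → 25 → 30 — 3 stops longer (brighter).
Aperture: f/22 → f/25 → f/29 — 2/3 stop smaller aperture (darker).
Net so far: 1/3 stop brighter. ISO: 200 → 160.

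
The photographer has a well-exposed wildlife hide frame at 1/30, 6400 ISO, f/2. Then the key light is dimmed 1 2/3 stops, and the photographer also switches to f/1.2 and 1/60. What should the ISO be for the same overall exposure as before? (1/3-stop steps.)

Scene light: 1 2/3 stops darker.
Aperture: f/2 → f/1.8 → f/1.6 → f/1.4 → f/1.2 — 1 1/3 stops opened up (brighter).
Shutter speed: 1/30 → 1/40 → 1/50 → 1/60 — 1 stop faster (darker).
Net so far: 1 1/3 stops darker. ISO: 6400 → 8000 → 10000 → 12800 → 16000.

ISO 16000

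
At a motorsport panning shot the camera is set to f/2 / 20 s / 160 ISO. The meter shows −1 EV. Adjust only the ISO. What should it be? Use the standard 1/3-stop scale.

Underexposed by 1 stop → need 1 stop brighter.
ISO: 160 → 200 → 250 → 320.

ISO 320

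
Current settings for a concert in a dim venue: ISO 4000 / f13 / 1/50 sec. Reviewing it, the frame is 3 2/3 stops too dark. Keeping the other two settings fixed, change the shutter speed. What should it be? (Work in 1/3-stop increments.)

1/4s

Underexposed by 3 2/3 stops → need 3 2/3 stops brighter.
Shutter speed: 1/50 → 1/40 → 1/30 → 1/25 → 1/20 → 1/15 → 1/13 → 1/10 → 1/8 → 1/6 → 1/5 → 1/4.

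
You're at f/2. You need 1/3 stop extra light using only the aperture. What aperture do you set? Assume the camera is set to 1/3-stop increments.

Aperture: f/2 → f/1.8 — 1/3 stop opened up (brighter).

f/1.8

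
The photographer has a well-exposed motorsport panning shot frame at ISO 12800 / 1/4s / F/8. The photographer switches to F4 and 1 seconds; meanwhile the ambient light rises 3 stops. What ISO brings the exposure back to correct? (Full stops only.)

Scene light: 3 stops brighter.
Aperture: f/8 → f/5.6 → f/4 — 2 stops opened up (brighter).
Shutter speed: 1/4 → 1/2 → 1 — 2 stops slower (brighter).
Net so far: 7 stops brighter. ISO: 12800 → 6400 → 3200 → 1600 → 800 → 400 → 200 → 100.

ISO 100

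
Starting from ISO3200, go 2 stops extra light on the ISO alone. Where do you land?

ISO 12800

ISO: 3200 → 6400 → 12800 — 2 stops raised (brighter).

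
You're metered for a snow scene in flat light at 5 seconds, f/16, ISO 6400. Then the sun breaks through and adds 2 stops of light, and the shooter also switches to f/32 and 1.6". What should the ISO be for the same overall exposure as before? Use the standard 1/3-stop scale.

Scene light: 2 stops brighter.
Aperture: f/16 → f/18 → f/20 → f/22 → f/25 → f/29 → f/32 — 2 stops smaller aperture (darker).
Shutter speed: 5 → 4 → 3.2 → 2.5 → 2 → 1.6 — 1 2/3 stops shorter (darker).
Net so far: 1 2/3 stops darker. ISO: 6400 → 8000 → 10000 → 12800 → 16000 → 20000.

ISO 20000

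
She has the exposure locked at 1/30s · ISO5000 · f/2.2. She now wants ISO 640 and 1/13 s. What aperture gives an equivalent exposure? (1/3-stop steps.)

ISO: 5000 → 4000 → 3200 → 2500 → 2000 → 1600 → 1250 → 1000 → 800 → 640 — 3 stops lower (darker).
Shutter speed: 1/30 → 1/25 → 1/20 → 1/15 → 1/13 — 1 1/3 stops longer (brighter).
Net change so far: 1 2/3 stops darker. Offset with the aperture: f/2.2 → f/2 → f/1.8 → f/1.6 → f/1.4 → f/1.2.

f/1.2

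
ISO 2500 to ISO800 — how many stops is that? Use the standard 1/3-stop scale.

2500 → 2000 → 1600 → 1250 → 1000 → 800 — count the steps: 5 third-stops = 1 2/3 stops.

1 2/3 stops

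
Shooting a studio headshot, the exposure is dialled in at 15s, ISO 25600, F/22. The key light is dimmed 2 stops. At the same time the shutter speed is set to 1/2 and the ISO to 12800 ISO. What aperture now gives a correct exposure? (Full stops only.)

Scene light: 2 stops darker.
Shutter speed: 15 → 8 → 4 → 2 → 1 → 1/2 — 5 stops shorter (darker).
ISO: 25600 → 12800 — 1 stop dropped (darker).
Net so far: 8 stops darker. Aperture: f/22 → f/16 → f/11 → f/8 → f/5.6 → f/4 → f/2.8 → f/2 → f/1.4.

f/1.4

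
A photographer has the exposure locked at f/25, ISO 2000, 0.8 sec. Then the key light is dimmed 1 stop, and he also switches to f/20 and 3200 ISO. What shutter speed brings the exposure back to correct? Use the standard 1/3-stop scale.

Scene light: 1 stop darker.
Aperture: f/25 → f/22 → f/20 — 2/3 stop opened up (brighter).
ISO: 2000 → 2500 → 3200 — 2/3 stop higher (brighter).
Net so far: 1/3 stop brighter. Shutter speed: 0.8 → 0.6.

0.6 s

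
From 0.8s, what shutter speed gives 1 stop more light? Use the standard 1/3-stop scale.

1.6 s

Shutter speed: 0.8 → 1 → 1.3 → 1.6 — 1 stop slower (brighter).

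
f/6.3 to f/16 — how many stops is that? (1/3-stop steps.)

f/6.3 → f/7.1 → f/8 → f/9 → f/10 → f/11 → f/13 → f/14 → f/16 — count the steps: 8 third-stops = 2 2/3 stops.

2 2/3 stops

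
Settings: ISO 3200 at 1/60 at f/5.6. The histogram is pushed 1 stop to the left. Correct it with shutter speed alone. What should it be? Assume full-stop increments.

1/30s

Underexposed by 1 stop → need 1 stop brighter.
Shutter speed: 1/60 → 1/30.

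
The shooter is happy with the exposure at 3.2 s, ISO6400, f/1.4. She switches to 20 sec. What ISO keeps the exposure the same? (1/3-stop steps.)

ISO 1000

Shutter speed: 3.2 → 4 → 5 → 6 → 8 → 10 → 13 → 15 → 20 — 2 2/3 stops slower (brighter).
Need 2 2/3 stops darker from the ISO: 6400 → 5000 → 4000 → 3200 → 2500 → 2000 → 1600 → 1250 → 1000.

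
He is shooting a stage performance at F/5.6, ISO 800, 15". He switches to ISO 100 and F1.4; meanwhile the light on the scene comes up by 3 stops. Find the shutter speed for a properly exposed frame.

1 s

Scene light: 3 stops brighter.
ISO: 800 → 400 → 200 → 100 — 3 stops dropped (darker).
Aperture: f/5.6 → f/4 → f/2.8 → f/2 → f/1.4 — 4 stops wider (brighter).
Net so far: 4 stops brighter. Shutter speed: 15 → 8 → 4 → 2 → 1.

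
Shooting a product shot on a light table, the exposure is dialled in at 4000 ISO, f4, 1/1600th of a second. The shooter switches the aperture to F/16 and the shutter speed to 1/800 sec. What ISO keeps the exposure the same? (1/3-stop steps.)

ISO 32000

Aperture: f/4 → f/4.5 → f/5 → f/5.6 → f/6.3 → f/7.1 → f/8 → f/9 → f/10 → f/11 → f/13 → f/14 → f/16 — 4 stops narrower (darker).
Shutter speed: 1/1600 → 1/1250 → 1/1000 → 1/800 — 1 stop longer (brighter).
Net change so far: 3 stops darker. Offset with the ISO: 4000 → 5000 → 6400 → 8000 → 10000 → 12800 → 16000 → 20000 → 25600 → 32000.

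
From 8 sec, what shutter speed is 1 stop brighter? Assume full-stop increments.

15 s

Shutter speed: 8 → 15 — 1 stop longer (brighter).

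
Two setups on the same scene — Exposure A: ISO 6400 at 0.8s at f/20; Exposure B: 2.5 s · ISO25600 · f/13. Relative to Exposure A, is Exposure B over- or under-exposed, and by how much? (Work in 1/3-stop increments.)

5 stops brighter

Aperture: f/20 → f/18 → f/16 → f/14 → f/13 — 1 1/3 stops larger aperture (brighter).
Shutter speed: 0.8 → 1 → 1.3 → 1.6 → 2 → 2.5 — 1 2/3 stops slower (brighter).
ISO: 6400 → 8000 → 10000 → 12800 → 16000 → 20000 → 25600 — 2 stops raised (brighter).
Net: +1 1/3 +1 2/3 +2 = +5 stops.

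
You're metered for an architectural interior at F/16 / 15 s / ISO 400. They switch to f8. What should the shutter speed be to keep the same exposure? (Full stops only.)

4 s

Aperture: f/16 → f/11 → f/8 — 2 stops opened up (brighter).
Need 2 stops darker from the shutter speed: 15 → 8 → 4.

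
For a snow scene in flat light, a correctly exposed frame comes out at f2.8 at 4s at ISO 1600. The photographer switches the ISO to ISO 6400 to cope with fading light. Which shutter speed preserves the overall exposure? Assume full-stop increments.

ISO: 1600 → 3200 → 6400 — 2 stops raised (brighter).
Need 2 stops darker from the shutter speed: 4 → 2 → 1.

1 s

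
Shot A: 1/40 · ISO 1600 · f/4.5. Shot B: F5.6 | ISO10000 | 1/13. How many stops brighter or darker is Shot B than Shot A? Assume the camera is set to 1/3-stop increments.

3 2/3 stops brighter

Aperture: f/4.5 → f/5 → f/5.6 — 2/3 stop narrower (darker).
Shutter speed: 1/40 → 1/30 → 1/25 → 1/20 → 1/15 → 1/13 — 1 2/3 stops slower (brighter).
ISO: 1600 → 2000 → 2500 → 3200 → 4000 → 5000 → 6400 → 8000 → 10000 — 2 2/3 stops raised (brighter).
Net: −2/3 +1 2/3 +2 2/3 = +3 2/3 stops.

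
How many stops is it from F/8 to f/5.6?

f/8 → f/5.6 — count the steps: 1 stop.

1 stop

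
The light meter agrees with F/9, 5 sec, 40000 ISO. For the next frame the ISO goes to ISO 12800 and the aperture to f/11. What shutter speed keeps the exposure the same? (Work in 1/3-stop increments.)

ISO: 40000 → 32000 → 25600 → 20000 → 16000 → 12800 — 1 2/3 stops lower (darker).
Aperture: f/9 → f/10 → f/11 — 2/3 stop smaller aperture (darker).
Net change so far: 2 1/3 stops darker. Offset with the shutter speed: 5 → 6 → 8 → 10 → 13 → 15 → 20 → 25.

25 s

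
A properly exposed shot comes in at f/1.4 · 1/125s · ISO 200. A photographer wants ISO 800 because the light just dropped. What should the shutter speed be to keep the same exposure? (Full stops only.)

ISO: 200 → 400 → 800 — 2 stops higher (brighter).
Need 2 stops darker from the shutter speed: 1/125 → 1/250 → 1/500.

1/500s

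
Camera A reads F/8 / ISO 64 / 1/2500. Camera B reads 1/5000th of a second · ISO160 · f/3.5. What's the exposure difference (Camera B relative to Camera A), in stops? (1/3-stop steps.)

2 2/3 stops brighter

Aperture: f/8 → f/7.1 → f/6.3 → f/5.6 → f/5 → f/4.5 → f/4 → f/3.5 — 2 1/3 stops wider (brighter).
Shutter speed: 1/2500 → 1/3200 → 1/4000 → 1/5000 — 1 stop faster (darker).
ISO: 64 → 80 → 100 → 125 → 160 — 1 1/3 stops higher (brighter).
Net: +2 1/3 −1 +1 1/3 = +2 2/3 stops.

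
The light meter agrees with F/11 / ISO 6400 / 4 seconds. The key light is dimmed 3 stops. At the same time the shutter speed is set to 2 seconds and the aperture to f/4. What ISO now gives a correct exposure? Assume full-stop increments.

Scene light: 3 stops darker.
Shutter speed: 4 → 2 — 1 stop faster (darker).
Aperture: f/11 → f/8 → f/5.6 → f/4 — 3 stops wider (brighter).
Net so far: 1 stop darker. ISO: 6400 → 12800.

ISO 12800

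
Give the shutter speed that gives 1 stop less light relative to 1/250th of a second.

Shutter speed: 1/250 → 1/500 — 1 stop faster (darker).

1/500s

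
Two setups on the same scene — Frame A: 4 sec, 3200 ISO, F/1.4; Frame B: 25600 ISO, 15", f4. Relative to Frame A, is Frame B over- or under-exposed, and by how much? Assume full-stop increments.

2 stops brighter

Aperture: f/1.4 → f/2 → f/2.8 → f/4 — 3 stops narrower (darker).
Shutter speed: 4 → 8 → 15 — 2 stops slower (brighter).
ISO: 3200 → 6400 → 12800 → 25600 — 3 stops raised (brighter).
Net: −3 +2 +3 = +2 stops.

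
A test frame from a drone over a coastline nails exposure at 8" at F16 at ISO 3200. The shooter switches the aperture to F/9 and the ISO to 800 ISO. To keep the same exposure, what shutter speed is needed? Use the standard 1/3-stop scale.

10 s

Aperture: f/16 → f/14 → f/13 → f/11 → f/10 → f/9 — 1 2/3 stops opened up (brighter).
ISO: 3200 → 2500 → 2000 → 1600 → 1250 → 1000 → 800 — 2 stops dropped (darker).
Net change so far: 1/3 stop darker. Offset with the shutter speed: 8 → 10.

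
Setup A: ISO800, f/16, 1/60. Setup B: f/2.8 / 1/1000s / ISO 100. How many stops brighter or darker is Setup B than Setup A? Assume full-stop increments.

2 stops darker

Aperture: f/16 → f/11 → f/8 → f/5.6 → f/4 → f/2.8 — 5 stops larger aperture (brighter).
Shutter speed: 1/60 → 1/125 → 1/250 → 1/500 → 1/1000 — 4 stops faster (darker).
ISO: 800 → 400 → 200 → 100 — 3 stops lower (darker).
Net: +5 −4 −3 = −2 stops.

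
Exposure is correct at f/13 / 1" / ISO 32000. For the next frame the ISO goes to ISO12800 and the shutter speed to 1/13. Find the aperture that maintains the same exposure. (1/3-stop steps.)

f/2.2

ISO: 32000 → 25600 → 20000 → 16000 → 12800 — 1 1/3 stops dropped (darker).
Shutter speed: 1 → 0.8 → 0.6 → 0.5 → 0.4 → 0.3 → 1/4 → 1/5 → 1/6 → 1/8 → 1/10 → 1/13 — 3 2/3 stops shorter (darker).
Net change so far: 5 stops darker. Offset with the aperture: f/13 → f/11 → f/10 → f/9 → f/8 → f/7.1 → f/6.3 → f/5.6 → f/5 → f/4.5 → f/4 → f/3.5 → f/3.2 → f/2.8 → f/2.5 → f/2.2.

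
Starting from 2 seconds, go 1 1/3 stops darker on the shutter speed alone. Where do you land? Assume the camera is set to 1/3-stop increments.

0.8 s

Shutter speed: 2 → 1.6 → 1.3 → 1 → 0.8 — 1 1/3 stops faster (darker).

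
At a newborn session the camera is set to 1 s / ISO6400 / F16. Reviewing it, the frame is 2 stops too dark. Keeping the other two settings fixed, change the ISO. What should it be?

Underexposed by 2 stops → need 2 stops brighter.
ISO: 6400 → 12800 → 25600.

ISO 25600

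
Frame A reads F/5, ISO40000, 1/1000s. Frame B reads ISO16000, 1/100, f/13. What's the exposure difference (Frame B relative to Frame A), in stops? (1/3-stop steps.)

Aperture: f/5 → f/5.6 → f/6.3 → f/7.1 → f/8 → f/9 → f/10 → f/11 → f/13 — 2 2/3 stops narrower (darker).
Shutter speed: 1/1000 → 1/800 → 1/640 → 1/500 → 1/400 → 1/320 → 1/250 → 1/200 → 1/160 → 1/125 → 1/100 — 3 1/3 stops slower (brighter).
ISO: 40000 → 32000 → 25600 → 20000 → 16000 — 1 1/3 stops lower (darker).
Net: −2 2/3 +3 1/3 −1 1/3 = −2/3 stops.

2/3 stop darker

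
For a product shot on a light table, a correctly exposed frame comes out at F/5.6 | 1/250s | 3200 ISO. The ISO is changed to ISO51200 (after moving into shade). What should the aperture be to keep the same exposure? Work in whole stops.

f/22

ISO: 3200 → 6400 → 12800 → 25600 → 51200 — 4 stops higher (brighter).
Need 4 stops darker from the aperture: f/5.6 → f/8 → f/11 → f/16 → f/22.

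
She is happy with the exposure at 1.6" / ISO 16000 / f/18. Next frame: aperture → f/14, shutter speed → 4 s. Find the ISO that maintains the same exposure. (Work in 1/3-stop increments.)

Aperture: f/18 → f/16 → f/14 — 2/3 stop larger aperture (brighter).
Shutter speed: 1.6 → 2 → 2.5 → 3.2 → 4 — 1 1/3 stops slower (brighter).
Net change so far: 2 stops brighter. Offset with the ISO: 16000 → 12800 → 10000 → 8000 → 6400 → 5000 → 4000.

ISO 4000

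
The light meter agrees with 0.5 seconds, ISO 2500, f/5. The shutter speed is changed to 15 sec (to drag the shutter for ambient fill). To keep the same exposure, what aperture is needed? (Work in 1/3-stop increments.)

f/29

Shutter speed: 0.5 → 0.6 → 0.8 → 1 → 1.3 → 1.6 → 2 → 2.5 → 3.2 → 4 → 5 → 6 → 8 → 10 → 13 → 15 — 5 stops slower (brighter).
Need 5 stops darker from the aperture: f/5 → f/5.6 → f/6.3 → f/7.1 → f/8 → f/9 → f/10 → f/11 → f/13 → f/14 → f/16 → f/18 → f/20 → f/22 → f/25 → f/29.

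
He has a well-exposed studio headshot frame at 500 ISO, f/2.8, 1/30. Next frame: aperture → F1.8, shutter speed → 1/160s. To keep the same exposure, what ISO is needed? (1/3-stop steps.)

Aperture: f/2.8 → f/2.5 → f/2.2 → f/2 → f/1.8 — 1 1/3 stops larger aperture (brighter).
Shutter speed: 1/30 → 1/40 → 1/50 → 1/60 → 1/80 → 1/100 → 1/125 → 1/160 — 2 1/3 stops shorter (darker).
Net change so far: 1 stop darker. Offset with the ISO: 500 → 640 → 800 → 1000.

ISO 1000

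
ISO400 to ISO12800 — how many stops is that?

400 → 800 → 1600 → 3200 → 6400 → 12800 — count the steps: 5 stops.

5 stops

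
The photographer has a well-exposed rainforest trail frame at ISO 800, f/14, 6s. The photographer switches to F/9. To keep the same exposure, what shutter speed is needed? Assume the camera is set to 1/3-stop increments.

2.5 s

Aperture: f/14 → f/13 → f/11 → f/10 → f/9 — 1 1/3 stops larger aperture (brighter).
Need 1 1/3 stops darker from the shutter speed: 6 → 5 → 4 → 3.2 → 2.5.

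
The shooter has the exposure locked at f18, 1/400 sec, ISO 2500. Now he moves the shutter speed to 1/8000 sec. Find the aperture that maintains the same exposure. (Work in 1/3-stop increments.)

Shutter speed: 1/400 → 1/500 → 1/640 → 1/800 → 1/1000 → 1/1250 → 1/1600 → 1/2000 → 1/2500 → 1/3200 → 1/4000 → 1/5000 → 1/6400 → 1/8000 — 4 1/3 stops shorter (darker).
Need 4 1/3 stops brighter from the aperture: f/18 → f/16 → f/14 → f/13 → f/11 → f/10 → f/9 → f/8 → f/7.1 → f/6.3 → f/5.6 → f/5 → f/4.5 → f/4.

f/4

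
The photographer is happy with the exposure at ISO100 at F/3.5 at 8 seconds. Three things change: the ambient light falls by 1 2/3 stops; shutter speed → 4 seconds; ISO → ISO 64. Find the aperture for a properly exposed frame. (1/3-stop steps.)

Scene light: 1 2/3 stops darker.
Shutter speed: 8 → 6 → 5 → 4 — 1 stop shorter (darker).
ISO: 100 → 80 → 64 — 2/3 stop lower (darker).
Net so far: 3 1/3 stops darker. Aperture: f/3.5 → f/3.2 → f/2.8 → f/2.5 → f/2.2 → f/2 → f/1.8 → f/1.6 → f/1.4 → f/1.2 → f/1.1.

f/1.1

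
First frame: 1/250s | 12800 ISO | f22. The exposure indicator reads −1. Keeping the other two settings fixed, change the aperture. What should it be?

Underexposed by 1 stop → need 1 stop brighter.
Aperture: f/22 → f/16.

f/16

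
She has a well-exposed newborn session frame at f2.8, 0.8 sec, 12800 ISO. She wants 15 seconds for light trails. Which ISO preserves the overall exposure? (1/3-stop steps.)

Shutter speed: 0.8 → 1 → 1.3 → 1.6 → 2 → 2.5 → 3.2 → 4 → 5 → 6 → 8 → 10 → 13 → 15 — 4 1/3 stops longer (brighter).
Need 4 1/3 stops darker from the ISO: 12800 → 10000 → 8000 → 6400 → 5000 → 4000 → 3200 → 2500 → 2000 → 1600 → 1250 → 1000 → 800 → 640.

ISO 640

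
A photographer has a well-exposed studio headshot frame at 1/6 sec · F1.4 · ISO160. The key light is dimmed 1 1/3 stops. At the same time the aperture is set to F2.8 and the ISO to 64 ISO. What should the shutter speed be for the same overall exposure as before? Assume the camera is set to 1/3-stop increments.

Scene light: 1 1/3 stops darker.
Aperture: f/1.4 → f/1.6 → f/1.8 → f/2 → f/2.2 → f/2.5 → f/2.8 — 2 stops smaller aperture (darker).
ISO: 160 → 125 → 100 → 80 → 64 — 1 1/3 stops dropped (darker).
Net so far: 4 2/3 stops darker. Shutter speed: 1/6 → 1/5 → 1/4 → 0.3 → 0.4 → 0.5 → 0.6 → 0.8 → 1 → 1.3 → 1.6 → 2 → 2.5 → 3.2 → 4.

4 s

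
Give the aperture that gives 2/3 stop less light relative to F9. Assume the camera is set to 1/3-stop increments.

f/11

Aperture: f/9 → f/10 → f/11 — 2/3 stop narrower (darker).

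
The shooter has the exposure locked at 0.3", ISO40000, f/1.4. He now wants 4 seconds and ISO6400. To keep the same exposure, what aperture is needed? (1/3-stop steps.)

f/2

Shutter speed: 0.3 → 0.4 → 0.5 → 0.6 → 0.8 → 1 → 1.3 → 1.6 → 2 → 2.5 → 3.2 → 4 — 3 2/3 stops slower (brighter).
ISO: 40000 → 32000 → 25600 → 20000 → 16000 → 12800 → 10000 → 8000 → 6400 — 2 2/3 stops dropped (darker).
Net change so far: 1 stop brighter. Offset with the aperture: f/1.4 → f/1.6 → f/1.8 → f/2.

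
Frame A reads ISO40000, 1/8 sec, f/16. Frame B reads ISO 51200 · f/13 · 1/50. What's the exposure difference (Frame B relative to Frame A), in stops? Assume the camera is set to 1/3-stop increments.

Aperture: f/16 → f/14 → f/13 — 2/3 stop larger aperture (brighter).
Shutter speed: 1/8 → 1/10 → 1/13 → 1/15 → 1/20 → 1/25 → 1/30 → 1/40 → 1/50 — 2 2/3 stops shorter (darker).
ISO: 40000 → 51200 — 1/3 stop higher (brighter).
Net: +2/3 −2 2/3 +1/3 = −1 2/3 stops.

1 2/3 stops darker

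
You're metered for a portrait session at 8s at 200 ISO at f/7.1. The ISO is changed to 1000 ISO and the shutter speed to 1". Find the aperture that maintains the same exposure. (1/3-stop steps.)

ISO: 200 → 250 → 320 → 400 → 500 → 640 → 800 → 1000 — 2 1/3 stops raised (brighter).
Shutter speed: 8 → 6 → 5 → 4 → 3.2 → 2.5 → 2 → 1.6 → 1.3 → 1 — 3 stops faster (darker).
Net change so far: 2/3 stop darker. Offset with the aperture: f/7.1 → f/6.3 → f/5.6.

f/5.6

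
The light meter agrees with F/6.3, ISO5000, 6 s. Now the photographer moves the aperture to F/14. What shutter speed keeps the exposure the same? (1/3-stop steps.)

Aperture: f/6.3 → f/7.1 → f/8 → f/9 → f/10 → f/11 → f/13 → f/14 — 2 1/3 stops narrower (darker).
Need 2 1/3 stops brighter from the shutter speed: 6 → 8 → 10 → 13 → 15 → 20 → 25 → 30.

30 s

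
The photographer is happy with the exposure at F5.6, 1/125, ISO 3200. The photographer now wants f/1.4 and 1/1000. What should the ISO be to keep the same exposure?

ISO 1600

Aperture: f/5.6 → f/4 → f/2.8 → f/2 → f/1.4 — 4 stops opened up (brighter).
Shutter speed: 1/125 → 1/250 → 1/500 → 1/1000 — 3 stops shorter (darker).
Net change so far: 1 stop brighter. Offset with the ISO: 3200 → 1600.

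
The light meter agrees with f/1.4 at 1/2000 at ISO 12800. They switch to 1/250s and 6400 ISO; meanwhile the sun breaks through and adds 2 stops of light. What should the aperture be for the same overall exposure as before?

Scene light: 2 stops brighter.
Shutter speed: 1/2000 → 1/1000 → 1/500 → 1/250 — 3 stops longer (brighter).
ISO: 12800 → 6400 — 1 stop dropped (darker).
Net so far: 4 stops brighter. Aperture: f/1.4 → f/2 → f/2.8 → f/4 → f/5.6.

f/5.6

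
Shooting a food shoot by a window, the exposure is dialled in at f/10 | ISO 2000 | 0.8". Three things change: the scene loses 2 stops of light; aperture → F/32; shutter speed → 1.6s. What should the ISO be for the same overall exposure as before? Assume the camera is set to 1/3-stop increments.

Scene light: 2 stops darker.
Aperture: f/10 → f/11 → f/13 → f/14 → f/16 → f/18 → f/20 → f/22 → f/25 → f/29 → f/32 — 3 1/3 stops narrower (darker).
Shutter speed: 0.8 → 1 → 1.3 → 1.6 — 1 stop slower (brighter).
Net so far: 4 1/3 stops darker. ISO: 2000 → 2500 → 3200 → 4000 → 5000 → 6400 → 8000 → 10000 → 12800 → 16000 → 20000 → 25600 → 32000 → 40000.

ISO 40000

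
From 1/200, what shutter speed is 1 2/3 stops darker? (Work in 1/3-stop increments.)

Shutter speed: 1/200 → 1/250 → 1/320 → 1/400 → 1/500 → 1/640 — 1 2/3 stops shorter (darker).

1/640s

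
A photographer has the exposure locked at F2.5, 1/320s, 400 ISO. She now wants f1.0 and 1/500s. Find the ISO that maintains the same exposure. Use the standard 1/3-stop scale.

ISO 100

Aperture: f/2.5 → f/2.2 → f/2 → f/1.8 → f/1.6 → f/1.4 → f/1.2 → f/1.1 → f/1.0 — 2 2/3 stops larger aperture (brighter).
Shutter speed: 1/320 → 1/400 → 1/500 — 2/3 stop faster (darker).
Net change so far: 2 stops brighter. Offset with the ISO: 400 → 320 → 250 → 200 → 160 → 125 → 100.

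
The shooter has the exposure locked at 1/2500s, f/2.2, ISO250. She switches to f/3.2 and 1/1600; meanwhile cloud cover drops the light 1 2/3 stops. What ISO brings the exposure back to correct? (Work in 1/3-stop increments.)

ISO 1000

Scene light: 1 2/3 stops darker.
Aperture: f/2.2 → f/2.5 → f/2.8 → f/3.2 — 1 stop stopped down (darker).
Shutter speed: 1/2500 → 1/2000 → 1/1600 — 2/3 stop slower (brighter).
Net so far: 2 stops darker. ISO: 250 → 320 → 400 → 500 → 640 → 800 → 1000.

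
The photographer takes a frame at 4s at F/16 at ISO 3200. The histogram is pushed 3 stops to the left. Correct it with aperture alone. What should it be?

f/5.6

Underexposed by 3 stops → need 3 stops brighter.
Aperture: f/16 → f/11 → f/8 → f/5.6.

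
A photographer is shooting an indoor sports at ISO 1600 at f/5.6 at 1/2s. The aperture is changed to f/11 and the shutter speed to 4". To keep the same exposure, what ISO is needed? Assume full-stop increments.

ISO 800

Aperture: f/5.6 → f/8 → f/11 — 2 stops narrower (darker).
Shutter speed: 1/2 → 1 → 2 → 4 — 3 stops slower (brighter).
Net change so far: 1 stop brighter. Offset with the ISO: 1600 → 800.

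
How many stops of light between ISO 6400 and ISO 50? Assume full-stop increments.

6400 → 3200 → 1600 → 800 → 400 → 200 → 100 → 50 — count the steps: 7 stops.

7 stops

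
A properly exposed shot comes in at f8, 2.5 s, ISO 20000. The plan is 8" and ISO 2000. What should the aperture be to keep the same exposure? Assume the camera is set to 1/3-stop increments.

f/4.5

Shutter speed: 2.5 → 3.2 → 4 → 5 → 6 → 8 — 1 2/3 stops slower (brighter).
ISO: 20000 → 16000 → 12800 → 10000 → 8000 → 6400 → 5000 → 4000 → 3200 → 2500 → 2000 — 3 1/3 stops dropped (darker).
Net change so far: 1 2/3 stops darker. Offset with the aperture: f/8 → f/7.1 → f/6.3 → f/5.6 → f/5 → f/4.5.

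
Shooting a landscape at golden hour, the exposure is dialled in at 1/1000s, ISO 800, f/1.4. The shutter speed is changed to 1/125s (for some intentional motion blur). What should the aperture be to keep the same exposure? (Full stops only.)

f/4

Shutter speed: 1/1000 → 1/500 → 1/250 → 1/125 — 3 stops longer (brighter).
Need 3 stops darker from the aperture: f/1.4 → f/2 → f/2.8 → f/4.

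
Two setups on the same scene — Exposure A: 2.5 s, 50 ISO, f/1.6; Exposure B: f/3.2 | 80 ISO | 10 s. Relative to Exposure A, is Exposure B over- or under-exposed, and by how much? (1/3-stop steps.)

Aperture: f/1.6 → f/1.8 → f/2 → f/2.2 → f/2.5 → f/2.8 → f/3.2 — 2 stops stopped down (darker).
Shutter speed: 2.5 → 3.2 → 4 → 5 → 6 → 8 → 10 — 2 stops slower (brighter).
ISO: 50 → 64 → 80 — 2/3 stop raised (brighter).
Net: −2 +2 +2/3 = +2/3 stops.

2/3 stop brighter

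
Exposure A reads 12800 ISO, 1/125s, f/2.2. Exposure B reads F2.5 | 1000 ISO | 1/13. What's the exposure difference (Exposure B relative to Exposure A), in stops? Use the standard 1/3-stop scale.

2/3 stop darker

Aperture: f/2.2 → f/2.5 — 1/3 stop stopped down (darker).
Shutter speed: 1/125 → 1/100 → 1/80 → 1/60 → 1/50 → 1/40 → 1/30 → 1/25 → 1/20 → 1/15 → 1/13 — 3 1/3 stops slower (brighter).
ISO: 12800 → 10000 → 8000 → 6400 → 5000 → 4000 → 3200 → 2500 → 2000 → 1600 → 1250 → 1000 — 3 2/3 stops lower (darker).
Net: −1/3 +3 1/3 −3 2/3 = −2/3 stops.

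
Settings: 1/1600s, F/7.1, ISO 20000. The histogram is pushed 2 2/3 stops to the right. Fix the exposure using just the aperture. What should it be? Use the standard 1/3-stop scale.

f/18

Overexposed by 2 2/3 stops → need 2 2/3 stops darker.
Aperture: f/7.1 → f/8 → f/9 → f/10 → f/11 → f/13 → f/14 → f/16 → f/18.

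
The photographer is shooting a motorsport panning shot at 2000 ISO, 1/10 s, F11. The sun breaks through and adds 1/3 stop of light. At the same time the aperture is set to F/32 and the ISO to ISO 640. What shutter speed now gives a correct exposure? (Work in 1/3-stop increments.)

2 s

Scene light: 1/3 stop brighter.
Aperture: f/11 → f/13 → f/14 → f/16 → f/18 → f/20 → f/22 → f/25 → f/29 → f/32 — 3 stops smaller aperture (darker).
ISO: 2000 → 1600 → 1250 → 1000 → 800 → 640 — 1 2/3 stops dropped (darker).
Net so far: 4 1/3 stops darker. Shutter speed: 1/10 → 1/8 → 1/6 → 1/5 → 1/4 → 0.3 → 0.4 → 0.5 → 0.6 → 0.8 → 1 → 1.3 → 1.6 → 2.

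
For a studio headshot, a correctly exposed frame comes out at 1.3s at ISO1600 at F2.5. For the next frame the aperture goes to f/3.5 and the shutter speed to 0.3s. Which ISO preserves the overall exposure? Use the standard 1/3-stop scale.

Aperture: f/2.5 → f/2.8 → f/3.2 → f/3.5 — 1 stop stopped down (darker).
Shutter speed: 1.3 → 1 → 0.8 → 0.6 → 0.5 → 0.4 → 0.3 — 2 stops shorter (darker).
Net change so far: 3 stops darker. Offset with the ISO: 1600 → 2000 → 2500 → 3200 → 4000 → 5000 → 6400 → 8000 → 10000 → 12800.

ISO 12800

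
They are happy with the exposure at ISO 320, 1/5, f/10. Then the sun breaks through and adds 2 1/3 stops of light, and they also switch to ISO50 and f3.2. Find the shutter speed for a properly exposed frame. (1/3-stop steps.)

1/40s

Scene light: 2 1/3 stops brighter.
ISO: 320 → 250 → 200 → 160 → 125 → 100 → 80 → 64 → 50 — 2 2/3 stops dropped (darker).
Aperture: f/10 → f/9 → f/8 → f/7.1 → f/6.3 → f/5.6 → f/5 → f/4.5 → f/4 → f/3.5 → f/3.2 — 3 1/3 stops opened up (brighter).
Net so far: 3 stops brighter. Shutter speed: 1/5 → 1/6 → 1/8 → 1/10 → 1/13 → 1/15 → 1/20 → 1/25 → 1/30 → 1/40.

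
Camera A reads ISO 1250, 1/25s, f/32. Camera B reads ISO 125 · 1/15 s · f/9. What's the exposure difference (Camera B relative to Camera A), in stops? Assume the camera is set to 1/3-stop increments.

Aperture: f/32 → f/29 → f/25 → f/22 → f/20 → f/18 → f/16 → f/14 → f/13 → f/11 → f/10 → f/9 — 3 2/3 stops opened up (brighter).
Shutter speed: 1/25 → 1/20 → 1/15 — 2/3 stop slower (brighter).
ISO: 1250 → 1000 → 800 → 640 → 500 → 400 → 320 → 250 → 200 → 160 → 125 — 3 1/3 stops dropped (darker).
Net: +3 2/3 +2/3 −3 1/3 = +1 stop.

1 stop brighter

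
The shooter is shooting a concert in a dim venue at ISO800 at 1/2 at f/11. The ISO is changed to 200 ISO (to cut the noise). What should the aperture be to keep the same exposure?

ISO: 800 → 400 → 200 — 2 stops dropped (darker).
Need 2 stops brighter from the aperture: f/11 → f/8 → f/5.6.

f/5.6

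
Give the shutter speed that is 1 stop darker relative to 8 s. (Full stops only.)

4 s

Shutter speed: 8 → 4 — 1 stop shorter (darker).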